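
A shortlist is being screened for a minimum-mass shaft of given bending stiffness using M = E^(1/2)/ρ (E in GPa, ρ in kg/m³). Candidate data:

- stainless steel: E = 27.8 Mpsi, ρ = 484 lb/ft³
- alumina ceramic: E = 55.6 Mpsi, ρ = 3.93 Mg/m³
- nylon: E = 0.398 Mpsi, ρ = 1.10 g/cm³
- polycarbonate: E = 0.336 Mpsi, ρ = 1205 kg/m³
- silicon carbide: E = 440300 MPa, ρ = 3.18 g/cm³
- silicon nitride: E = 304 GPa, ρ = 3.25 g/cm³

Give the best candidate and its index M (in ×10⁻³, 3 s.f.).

In SI units:
  stainless steel: E = 191.7 GPa, ρ = 7753 kg/m³
  alumina ceramic: E = 383.3 GPa, ρ = 3930 kg/m³
  nylon: E = 2.744 GPa, ρ = 1100 kg/m³
  polycarbonate: E = 2.317 GPa, ρ = 1205 kg/m³
  silicon carbide: E = 440.3 GPa, ρ = 3180 kg/m³
  silicon nitride: E = 304.0 GPa, ρ = 3250 kg/m³
  silicon carbide: M = 6.60×10⁻³
  silicon nitride: M = 5.36×10⁻³
  alumina ceramic: M = 4.98×10⁻³
  stainless steel: M = 1.79×10⁻³
  nylon: M = 1.51×10⁻³
  polycarbonate: M = 1.26×10⁻³
Silicon carbide ranks first.

silicon carbide, M = 6.60×10⁻³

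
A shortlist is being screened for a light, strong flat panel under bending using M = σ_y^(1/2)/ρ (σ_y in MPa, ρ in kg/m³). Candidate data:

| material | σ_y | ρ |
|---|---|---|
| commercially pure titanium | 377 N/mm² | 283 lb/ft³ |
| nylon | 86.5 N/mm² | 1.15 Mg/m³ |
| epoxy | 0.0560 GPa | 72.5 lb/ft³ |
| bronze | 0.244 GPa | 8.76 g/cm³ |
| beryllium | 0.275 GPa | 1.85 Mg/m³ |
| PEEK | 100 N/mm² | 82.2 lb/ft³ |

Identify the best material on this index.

beryllium

After converting to SI:
  commercially pure titanium: σ_y = 377.0 MPa, ρ = 4533 kg/m³
  nylon: σ_y = 86.50 MPa, ρ = 1150 kg/m³
  epoxy: σ_y = 56.00 MPa, ρ = 1161 kg/m³
  bronze: σ_y = 244.0 MPa, ρ = 8760 kg/m³
  beryllium: σ_y = 275.0 MPa, ρ = 1850 kg/m³
  PEEK: σ_y = 100.0 MPa, ρ = 1317 kg/m³
  beryllium: M = 8.96×10⁻³
  nylon: M = 8.09×10⁻³
  PEEK: M = 7.59×10⁻³
  epoxy: M = 6.44×10⁻³
  commercially pure titanium: M = 4.28×10⁻³
  bronze: M = 1.78×10⁻³
Highest index: beryllium.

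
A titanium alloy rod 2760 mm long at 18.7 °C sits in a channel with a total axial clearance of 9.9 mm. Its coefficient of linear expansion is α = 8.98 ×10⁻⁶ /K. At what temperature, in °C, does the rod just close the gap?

α·L₀·ΔT = 9.9 mm ⇒ ΔT = 9.9 / (8.98×10⁻⁶ × 2760.0) = 399.4 K.
T = 18.7 + 399.4 = 418.1 °C.

418 °C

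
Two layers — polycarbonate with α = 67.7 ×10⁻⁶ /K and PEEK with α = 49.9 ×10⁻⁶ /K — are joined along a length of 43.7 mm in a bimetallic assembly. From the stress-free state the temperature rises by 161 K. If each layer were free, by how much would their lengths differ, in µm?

Δα = |67.7 − 49.9|×10⁻⁶/K = 17.8×10⁻⁶/K.
ΔL_mismatch = Δα·L·ΔT = 17.8×10⁻⁶ × 43.7 mm × 161.0 K = 125 µm.

125 µm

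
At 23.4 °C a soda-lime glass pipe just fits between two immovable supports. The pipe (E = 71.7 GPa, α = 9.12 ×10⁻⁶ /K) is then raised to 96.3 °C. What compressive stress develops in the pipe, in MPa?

ΔT = 72.90 K. Constrained thermal stress σ = E·α·ΔT = 71.70×10³ MPa × 9.12×10⁻⁶ × 72.90 = 47.7 MPa (compressive).

47.7 MPa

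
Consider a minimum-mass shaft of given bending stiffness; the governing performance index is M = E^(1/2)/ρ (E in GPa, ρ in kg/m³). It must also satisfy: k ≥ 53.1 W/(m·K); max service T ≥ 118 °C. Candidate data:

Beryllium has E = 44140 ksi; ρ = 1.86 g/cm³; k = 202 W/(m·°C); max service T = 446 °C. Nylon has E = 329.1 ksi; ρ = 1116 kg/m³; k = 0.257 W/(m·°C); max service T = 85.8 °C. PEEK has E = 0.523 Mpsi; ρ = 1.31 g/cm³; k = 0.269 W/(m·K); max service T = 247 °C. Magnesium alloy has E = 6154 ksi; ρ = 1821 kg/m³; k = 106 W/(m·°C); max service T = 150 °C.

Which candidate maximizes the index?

beryllium

Screen on constraints: k ≥ 53.1 W/(m·K); max service T ≥ 118 °C. Survivors: beryllium, magnesium alloy.
Convert each candidate to consistent units, then evaluate M:
  beryllium: E = 304.3 GPa, ρ = 1860 kg/m³
  magnesium alloy: E = 42.43 GPa, ρ = 1821 kg/m³
  beryllium: M = 9.38×10⁻³
  magnesium alloy: M = 3.58×10⁻³
Beryllium has the largest M.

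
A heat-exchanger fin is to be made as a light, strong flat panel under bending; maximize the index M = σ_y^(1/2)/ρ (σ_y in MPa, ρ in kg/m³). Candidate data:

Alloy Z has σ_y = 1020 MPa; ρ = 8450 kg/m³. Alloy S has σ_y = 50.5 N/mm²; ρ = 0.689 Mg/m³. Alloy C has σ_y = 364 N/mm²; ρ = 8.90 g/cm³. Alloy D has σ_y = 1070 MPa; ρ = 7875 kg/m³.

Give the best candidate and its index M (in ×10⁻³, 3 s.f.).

alloy S, M = 10.3×10⁻³

Convert each candidate to consistent units, then evaluate M:
  alloy Z: σ_y = 1020 MPa, ρ = 8450 kg/m³
  alloy S: σ_y = 50.50 MPa, ρ = 689.0 kg/m³
  alloy C: σ_y = 364.0 MPa, ρ = 8900 kg/m³
  alloy D: σ_y = 1070 MPa, ρ = 7875 kg/m³
  alloy S: M = 10.3×10⁻³
  alloy D: M = 4.15×10⁻³
  alloy Z: M = 3.78×10⁻³
  alloy C: M = 2.14×10⁻³
Highest index: alloy S.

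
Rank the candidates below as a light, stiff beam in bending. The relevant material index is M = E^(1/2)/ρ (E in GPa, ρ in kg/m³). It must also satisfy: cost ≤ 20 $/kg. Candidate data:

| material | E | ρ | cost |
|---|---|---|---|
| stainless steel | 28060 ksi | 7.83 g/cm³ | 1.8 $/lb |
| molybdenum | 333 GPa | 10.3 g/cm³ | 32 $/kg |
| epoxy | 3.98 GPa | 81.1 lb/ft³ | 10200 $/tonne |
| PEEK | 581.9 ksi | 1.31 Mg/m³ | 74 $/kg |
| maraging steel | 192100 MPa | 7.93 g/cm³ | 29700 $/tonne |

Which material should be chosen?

stainless steel

Screen on constraints: cost ≤ 20 $/kg. Survivors: stainless steel, epoxy.
Convert each candidate to consistent units, then evaluate M:
  stainless steel: E = 193.5 GPa, ρ = 7830 kg/m³
  epoxy: E = 3.980 GPa, ρ = 1299 kg/m³
  stainless steel: M = 1.78×10⁻³
  epoxy: M = 1.54×10⁻³
The maximum is for stainless steel.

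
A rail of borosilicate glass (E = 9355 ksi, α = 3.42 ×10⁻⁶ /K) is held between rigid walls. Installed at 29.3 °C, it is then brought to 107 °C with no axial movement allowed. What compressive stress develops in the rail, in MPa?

17.1 MPa

E = 9355 ksi = 64.50 GPa.
ΔT = 77.70 K. Constrained thermal stress σ = E·α·ΔT = 64.50×10³ MPa × 3.42×10⁻⁶ × 77.70 = 17.1 MPa (compressive).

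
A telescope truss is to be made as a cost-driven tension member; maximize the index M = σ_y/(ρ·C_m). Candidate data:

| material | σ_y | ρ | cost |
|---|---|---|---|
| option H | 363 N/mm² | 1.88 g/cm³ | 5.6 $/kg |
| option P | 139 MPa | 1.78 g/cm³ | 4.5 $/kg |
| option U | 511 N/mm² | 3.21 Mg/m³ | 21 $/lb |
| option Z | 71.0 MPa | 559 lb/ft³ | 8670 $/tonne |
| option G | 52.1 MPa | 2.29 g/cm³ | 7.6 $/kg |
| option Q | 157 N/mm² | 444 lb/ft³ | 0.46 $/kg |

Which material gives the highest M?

In SI units:
  option H: σ_y = 363.0 MPa, ρ = 1880 kg/m³, cost = 5.600 $/kg
  option P: σ_y = 139.0 MPa, ρ = 1780 kg/m³, cost = 4.500 $/kg
  option U: σ_y = 511.0 MPa, ρ = 3210 kg/m³, cost = 46.30 $/kg
  option Z: σ_y = 71.00 MPa, ρ = 8954 kg/m³, cost = 8.670 $/kg
  option G: σ_y = 52.10 MPa, ρ = 2290 kg/m³, cost = 7.600 $/kg
  option Q: σ_y = 157.0 MPa, ρ = 7112 kg/m³, cost = 0.4600 $/kg
  option Q: M = 48.0 kN·m per $
  option H: M = 34.5 kN·m per $
  option P: M = 17.4 kN·m per $
  option U: M = 3.44 kN·m per $
  option G: M = 2.99 kN·m per $
  option Z: M = 0.915 kN·m per $
Option Q has the largest M.

option Q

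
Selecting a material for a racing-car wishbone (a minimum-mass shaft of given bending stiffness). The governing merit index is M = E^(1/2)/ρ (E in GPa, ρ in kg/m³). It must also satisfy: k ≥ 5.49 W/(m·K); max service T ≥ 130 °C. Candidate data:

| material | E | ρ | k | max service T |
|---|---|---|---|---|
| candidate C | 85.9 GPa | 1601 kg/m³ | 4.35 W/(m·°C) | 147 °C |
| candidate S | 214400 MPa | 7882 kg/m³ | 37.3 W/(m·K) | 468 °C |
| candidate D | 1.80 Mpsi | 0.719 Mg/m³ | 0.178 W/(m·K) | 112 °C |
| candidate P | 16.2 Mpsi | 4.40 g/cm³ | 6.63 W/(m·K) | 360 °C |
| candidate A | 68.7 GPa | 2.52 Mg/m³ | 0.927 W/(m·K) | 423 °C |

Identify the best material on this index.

Screen on constraints: k ≥ 5.49 W/(m·K); max service T ≥ 130 °C. Survivors: candidate S, candidate P.
Convert each candidate to consistent units, then evaluate M:
  candidate S: E = 214.4 GPa, ρ = 7882 kg/m³
  candidate P: E = 111.7 GPa, ρ = 4400 kg/m³
  candidate P: M = 2.40×10⁻³
  candidate S: M = 1.86×10⁻³
Candidate P ranks first.

candidate P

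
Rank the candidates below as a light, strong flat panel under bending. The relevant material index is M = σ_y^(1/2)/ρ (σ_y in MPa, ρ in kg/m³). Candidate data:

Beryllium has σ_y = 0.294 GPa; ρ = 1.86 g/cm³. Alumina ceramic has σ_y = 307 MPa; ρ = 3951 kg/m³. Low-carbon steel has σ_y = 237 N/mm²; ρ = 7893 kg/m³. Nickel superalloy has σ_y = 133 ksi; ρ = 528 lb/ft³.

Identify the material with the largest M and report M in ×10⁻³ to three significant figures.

beryllium, M = 9.22×10⁻³

After converting to SI:
  beryllium: σ_y = 294.0 MPa, ρ = 1860 kg/m³
  alumina ceramic: σ_y = 307.0 MPa, ρ = 3951 kg/m³
  low-carbon steel: σ_y = 237.0 MPa, ρ = 7893 kg/m³
  nickel superalloy: σ_y = 917.0 MPa, ρ = 8458 kg/m³
  beryllium: M = 9.22×10⁻³
  alumina ceramic: M = 4.43×10⁻³
  nickel superalloy: M = 3.58×10⁻³
  low-carbon steel: M = 1.95×10⁻³
Highest index: beryllium.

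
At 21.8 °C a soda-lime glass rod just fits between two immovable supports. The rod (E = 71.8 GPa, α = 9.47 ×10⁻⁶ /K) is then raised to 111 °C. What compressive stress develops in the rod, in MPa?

ΔT = 89.20 K. Constrained thermal stress σ = E·α·ΔT = 71.80×10³ MPa × 9.47×10⁻⁶ × 89.20 = 60.7 MPa (compressive).

60.7 MPa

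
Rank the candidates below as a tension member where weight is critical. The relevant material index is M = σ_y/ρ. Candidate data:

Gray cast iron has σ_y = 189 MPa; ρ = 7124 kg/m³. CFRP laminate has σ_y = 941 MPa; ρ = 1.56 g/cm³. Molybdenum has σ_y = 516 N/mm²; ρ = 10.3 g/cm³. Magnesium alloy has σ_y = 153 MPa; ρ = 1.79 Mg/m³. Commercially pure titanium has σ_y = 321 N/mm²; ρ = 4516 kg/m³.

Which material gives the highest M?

Normalizing units and computing the index:
  gray cast iron: σ_y = 189.0 MPa, ρ = 7124 kg/m³
  CFRP laminate: σ_y = 941.0 MPa, ρ = 1560 kg/m³
  molybdenum: σ_y = 516.0 MPa, ρ = 10300 kg/m³
  magnesium alloy: σ_y = 153.0 MPa, ρ = 1790 kg/m³
  commercially pure titanium: σ_y = 321.0 MPa, ρ = 4516 kg/m³
  CFRP laminate: M = 603 kN·m/kg
  magnesium alloy: M = 85.5 kN·m/kg
  commercially pure titanium: M = 71.1 kN·m/kg
  molybdenum: M = 50.1 kN·m/kg
  gray cast iron: M = 26.5 kN·m/kg
CFRP laminate ranks first.

CFRP laminate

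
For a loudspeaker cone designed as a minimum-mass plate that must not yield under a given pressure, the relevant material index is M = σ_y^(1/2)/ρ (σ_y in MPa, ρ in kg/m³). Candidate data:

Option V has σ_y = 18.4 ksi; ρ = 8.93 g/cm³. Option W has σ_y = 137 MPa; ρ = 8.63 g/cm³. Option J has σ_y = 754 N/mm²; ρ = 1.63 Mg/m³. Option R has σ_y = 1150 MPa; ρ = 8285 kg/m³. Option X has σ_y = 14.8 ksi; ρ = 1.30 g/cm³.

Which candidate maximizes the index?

option J

In SI units:
  option V: σ_y = 126.9 MPa, ρ = 8930 kg/m³
  option W: σ_y = 137.0 MPa, ρ = 8630 kg/m³
  option J: σ_y = 754.0 MPa, ρ = 1630 kg/m³
  option R: σ_y = 1150 MPa, ρ = 8285 kg/m³
  option X: σ_y = 102.0 MPa, ρ = 1300 kg/m³
  option J: M = 16.8×10⁻³
  option X: M = 7.77×10⁻³
  option R: M = 4.09×10⁻³
  option W: M = 1.36×10⁻³
  option V: M = 1.26×10⁻³
Option J has the largest M.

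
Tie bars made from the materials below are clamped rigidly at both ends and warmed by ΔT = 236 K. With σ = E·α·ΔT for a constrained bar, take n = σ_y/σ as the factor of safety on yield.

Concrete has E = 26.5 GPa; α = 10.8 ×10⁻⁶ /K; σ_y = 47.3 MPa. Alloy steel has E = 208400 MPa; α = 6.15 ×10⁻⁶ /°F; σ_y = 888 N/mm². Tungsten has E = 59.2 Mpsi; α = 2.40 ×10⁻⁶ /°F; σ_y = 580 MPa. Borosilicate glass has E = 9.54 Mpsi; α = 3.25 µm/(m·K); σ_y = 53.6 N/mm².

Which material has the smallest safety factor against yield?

With everything in SI (GPa, ×10⁻⁶/K, MPa):
  concrete: E = 26.50, α = 10.8, σ_y = 47.30 → σ = 67.5 MPa, n = 0.700
  alloy steel: E = 208.4, α = 11.1, σ_y = 888.0 → σ = 544 MPa, n = 1.63
  tungsten: E = 408.2, α = 4.32, σ_y = 580.0 → σ = 416 MPa, n = 1.39
  borosilicate glass: E = 65.78, α = 3.25, σ_y = 53.60 → σ = 50.5 MPa, n = 1.06
Concrete has the lowest safety factor, n = 0.700.

concrete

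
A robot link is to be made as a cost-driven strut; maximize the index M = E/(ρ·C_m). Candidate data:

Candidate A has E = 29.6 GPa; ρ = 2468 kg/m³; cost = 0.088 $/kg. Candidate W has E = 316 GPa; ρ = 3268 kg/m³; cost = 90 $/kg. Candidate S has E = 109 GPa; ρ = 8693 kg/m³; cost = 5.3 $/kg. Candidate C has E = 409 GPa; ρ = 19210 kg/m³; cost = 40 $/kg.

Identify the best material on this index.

candidate A

Per-candidate index values:
  candidate A: M = 136 MN·m per $
  candidate S: M = 2.37 MN·m per $
  candidate W: M = 1.07 MN·m per $
  candidate C: M = 0.532 MN·m per $
Candidate A has the largest M.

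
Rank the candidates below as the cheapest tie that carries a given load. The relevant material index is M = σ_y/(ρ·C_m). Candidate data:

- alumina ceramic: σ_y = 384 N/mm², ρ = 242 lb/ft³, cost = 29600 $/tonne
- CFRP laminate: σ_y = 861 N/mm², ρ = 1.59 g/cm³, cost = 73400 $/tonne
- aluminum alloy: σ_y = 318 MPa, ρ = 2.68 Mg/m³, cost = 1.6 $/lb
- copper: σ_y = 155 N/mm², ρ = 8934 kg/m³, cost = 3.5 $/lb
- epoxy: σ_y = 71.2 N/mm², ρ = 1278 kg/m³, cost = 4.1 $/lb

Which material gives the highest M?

After converting to SI:
  alumina ceramic: σ_y = 384.0 MPa, ρ = 3876 kg/m³, cost = 29.60 $/kg
  CFRP laminate: σ_y = 861.0 MPa, ρ = 1590 kg/m³, cost = 73.40 $/kg
  aluminum alloy: σ_y = 318.0 MPa, ρ = 2680 kg/m³, cost = 3.527 $/kg
  copper: σ_y = 155.0 MPa, ρ = 8934 kg/m³, cost = 7.716 $/kg
  epoxy: σ_y = 71.20 MPa, ρ = 1278 kg/m³, cost = 9.039 $/kg
  aluminum alloy: M = 33.6 kN·m per $
  CFRP laminate: M = 7.38 kN·m per $
  epoxy: M = 6.16 kN·m per $
  alumina ceramic: M = 3.35 kN·m per $
  copper: M = 2.25 kN·m per $
Aluminum alloy ranks first.

aluminum alloy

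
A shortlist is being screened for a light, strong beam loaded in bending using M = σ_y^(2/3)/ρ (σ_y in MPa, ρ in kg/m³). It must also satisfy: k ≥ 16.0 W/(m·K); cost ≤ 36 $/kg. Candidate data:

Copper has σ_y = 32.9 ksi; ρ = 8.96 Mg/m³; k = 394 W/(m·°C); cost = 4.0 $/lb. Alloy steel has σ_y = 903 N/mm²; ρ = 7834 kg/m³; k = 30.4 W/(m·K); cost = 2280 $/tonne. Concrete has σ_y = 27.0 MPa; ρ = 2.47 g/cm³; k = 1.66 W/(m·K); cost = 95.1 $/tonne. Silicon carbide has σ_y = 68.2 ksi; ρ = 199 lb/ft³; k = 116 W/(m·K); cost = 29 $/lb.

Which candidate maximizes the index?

alloy steel

Screen on constraints: k ≥ 16.0 W/(m·K); cost ≤ 36 $/kg. Survivors: copper, alloy steel.
Convert each candidate to consistent units, then evaluate M:
  copper: σ_y = 226.8 MPa, ρ = 8960 kg/m³
  alloy steel: σ_y = 903.0 MPa, ρ = 7834 kg/m³
  alloy steel: M = 11.9×10⁻³
  copper: M = 4.15×10⁻³
Alloy steel has the largest M.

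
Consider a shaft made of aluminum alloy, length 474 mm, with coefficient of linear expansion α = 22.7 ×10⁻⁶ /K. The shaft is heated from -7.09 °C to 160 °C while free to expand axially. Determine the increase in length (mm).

1.80 mm

ΔT = 160 − (-7.09) = 167.1 K.
ΔL = α·L₀·ΔT = 22.7×10⁻⁶ × 474 mm × 167.1 K = 1.80 mm.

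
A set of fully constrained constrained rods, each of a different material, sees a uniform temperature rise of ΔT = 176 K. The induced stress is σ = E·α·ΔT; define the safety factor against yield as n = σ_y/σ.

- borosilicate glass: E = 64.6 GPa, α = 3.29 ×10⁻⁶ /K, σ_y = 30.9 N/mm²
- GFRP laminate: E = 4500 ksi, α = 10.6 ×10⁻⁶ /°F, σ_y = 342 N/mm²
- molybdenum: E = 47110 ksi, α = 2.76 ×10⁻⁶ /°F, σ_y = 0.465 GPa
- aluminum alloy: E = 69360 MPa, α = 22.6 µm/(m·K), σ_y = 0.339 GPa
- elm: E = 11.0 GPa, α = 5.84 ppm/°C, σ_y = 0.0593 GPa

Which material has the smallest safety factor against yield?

borosilicate glass

Converting E to GPa, α to ×10⁻⁶/K, σ_y to MPa, then σ and n for each:
  borosilicate glass: E = 64.60, α = 3.29, σ_y = 30.90 → σ = 37.4 MPa, n = 0.826
  GFRP laminate: E = 31.03, α = 19.1, σ_y = 342.0 → σ = 104 MPa, n = 3.28
  molybdenum: E = 324.8, α = 4.97, σ_y = 465.0 → σ = 284 MPa, n = 1.64
  aluminum alloy: E = 69.36, α = 22.6, σ_y = 339.0 → σ = 276 MPa, n = 1.23
  elm: E = 11.00, α = 5.84, σ_y = 59.30 → σ = 11.3 MPa, n = 5.24
Borosilicate glass has the lowest safety factor, n = 0.826.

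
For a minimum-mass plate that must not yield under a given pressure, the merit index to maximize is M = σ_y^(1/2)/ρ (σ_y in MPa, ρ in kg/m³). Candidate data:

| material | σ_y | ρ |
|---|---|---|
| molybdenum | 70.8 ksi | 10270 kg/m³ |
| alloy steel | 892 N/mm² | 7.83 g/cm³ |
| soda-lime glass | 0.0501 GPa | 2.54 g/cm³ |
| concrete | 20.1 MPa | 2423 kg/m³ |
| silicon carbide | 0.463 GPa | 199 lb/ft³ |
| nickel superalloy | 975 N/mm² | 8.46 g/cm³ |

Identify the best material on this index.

Putting every candidate on a common basis:
  molybdenum: σ_y = 488.1 MPa, ρ = 10270 kg/m³
  alloy steel: σ_y = 892.0 MPa, ρ = 7830 kg/m³
  soda-lime glass: σ_y = 50.10 MPa, ρ = 2540 kg/m³
  concrete: σ_y = 20.10 MPa, ρ = 2423 kg/m³
  silicon carbide: σ_y = 463.0 MPa, ρ = 3188 kg/m³
  nickel superalloy: σ_y = 975.0 MPa, ρ = 8460 kg/m³
  silicon carbide: M = 6.75×10⁻³
  alloy steel: M = 3.81×10⁻³
  nickel superalloy: M = 3.69×10⁻³
  soda-lime glass: M = 2.79×10⁻³
  molybdenum: M = 2.15×10⁻³
  concrete: M = 1.85×10⁻³
Silicon carbide has the largest M.

silicon carbide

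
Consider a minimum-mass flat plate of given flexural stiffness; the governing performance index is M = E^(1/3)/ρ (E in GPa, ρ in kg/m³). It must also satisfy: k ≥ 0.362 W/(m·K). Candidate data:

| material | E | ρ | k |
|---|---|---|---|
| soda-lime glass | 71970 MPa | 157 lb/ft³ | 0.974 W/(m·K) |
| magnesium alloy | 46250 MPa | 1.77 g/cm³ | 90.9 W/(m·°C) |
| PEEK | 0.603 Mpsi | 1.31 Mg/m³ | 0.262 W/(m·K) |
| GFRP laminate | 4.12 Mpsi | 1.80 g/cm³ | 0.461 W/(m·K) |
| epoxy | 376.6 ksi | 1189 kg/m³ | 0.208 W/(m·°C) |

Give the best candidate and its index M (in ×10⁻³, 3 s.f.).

Screen on constraints: k ≥ 0.362 W/(m·K). Survivors: soda-lime glass, magnesium alloy, GFRP laminate.
In SI units:
  soda-lime glass: E = 71.97 GPa, ρ = 2515 kg/m³
  magnesium alloy: E = 46.25 GPa, ρ = 1770 kg/m³
  GFRP laminate: E = 28.41 GPa, ρ = 1800 kg/m³
  magnesium alloy: M = 2.03×10⁻³
  GFRP laminate: M = 1.70×10⁻³
  soda-lime glass: M = 1.65×10⁻³
Magnesium alloy has the largest M.

magnesium alloy, M = 2.03×10⁻³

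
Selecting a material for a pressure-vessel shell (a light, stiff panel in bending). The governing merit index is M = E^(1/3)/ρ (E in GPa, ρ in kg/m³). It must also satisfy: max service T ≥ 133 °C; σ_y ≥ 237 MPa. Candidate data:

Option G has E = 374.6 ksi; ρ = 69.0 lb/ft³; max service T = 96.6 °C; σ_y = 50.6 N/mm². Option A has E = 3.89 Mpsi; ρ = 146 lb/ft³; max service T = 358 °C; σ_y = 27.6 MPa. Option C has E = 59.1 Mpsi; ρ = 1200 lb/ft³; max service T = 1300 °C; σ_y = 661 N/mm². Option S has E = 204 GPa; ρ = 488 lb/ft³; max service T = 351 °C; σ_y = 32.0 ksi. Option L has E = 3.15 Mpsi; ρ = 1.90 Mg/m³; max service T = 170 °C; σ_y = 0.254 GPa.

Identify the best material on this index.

option L

Screen on constraints: max service T ≥ 133 °C; σ_y ≥ 237 MPa. Survivors: option C, option L.
Convert each candidate to consistent units, then evaluate M:
  option C: E = 407.5 GPa, ρ = 19220 kg/m³
  option L: E = 21.72 GPa, ρ = 1900 kg/m³
  option L: M = 1.47×10⁻³
  option C: M = 0.386×10⁻³
Highest index: option L.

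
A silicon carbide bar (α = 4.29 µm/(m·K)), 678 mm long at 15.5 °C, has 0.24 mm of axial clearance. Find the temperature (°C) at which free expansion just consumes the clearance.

98.0 °C

α·L₀·ΔT = 0.24 mm ⇒ ΔT = 0.24 / (4.29×10⁻⁶ × 678.0) = 82.51 K.
T = 15.5 + 82.51 = 98.01 °C.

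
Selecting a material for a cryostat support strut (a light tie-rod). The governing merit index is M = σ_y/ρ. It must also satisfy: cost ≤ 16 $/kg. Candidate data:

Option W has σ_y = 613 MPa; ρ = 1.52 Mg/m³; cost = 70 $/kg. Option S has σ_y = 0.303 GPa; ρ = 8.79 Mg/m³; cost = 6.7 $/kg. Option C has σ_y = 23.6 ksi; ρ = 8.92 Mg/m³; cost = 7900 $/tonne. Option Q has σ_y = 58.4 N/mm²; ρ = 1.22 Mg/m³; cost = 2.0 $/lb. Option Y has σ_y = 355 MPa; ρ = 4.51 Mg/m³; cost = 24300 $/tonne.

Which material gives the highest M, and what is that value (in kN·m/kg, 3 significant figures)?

option Q, M = 47.9 kN·m/kg

Screen on constraints: cost ≤ 16 $/kg. Survivors: option S, option C, option Q.
After converting to SI:
  option S: σ_y = 303.0 MPa, ρ = 8790 kg/m³
  option C: σ_y = 162.7 MPa, ρ = 8920 kg/m³
  option Q: σ_y = 58.40 MPa, ρ = 1220 kg/m³
  option Q: M = 47.9 kN·m/kg
  option S: M = 34.5 kN·m/kg
  option C: M = 18.2 kN·m/kg
Highest index: option Q.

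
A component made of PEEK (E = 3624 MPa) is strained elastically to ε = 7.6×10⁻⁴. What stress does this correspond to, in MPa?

2.75 MPa

E = 3624 MPa = 3.624 GPa.
σ = E·ε = 3624 MPa × 7.6×10⁻⁴ = 2.75 MPa.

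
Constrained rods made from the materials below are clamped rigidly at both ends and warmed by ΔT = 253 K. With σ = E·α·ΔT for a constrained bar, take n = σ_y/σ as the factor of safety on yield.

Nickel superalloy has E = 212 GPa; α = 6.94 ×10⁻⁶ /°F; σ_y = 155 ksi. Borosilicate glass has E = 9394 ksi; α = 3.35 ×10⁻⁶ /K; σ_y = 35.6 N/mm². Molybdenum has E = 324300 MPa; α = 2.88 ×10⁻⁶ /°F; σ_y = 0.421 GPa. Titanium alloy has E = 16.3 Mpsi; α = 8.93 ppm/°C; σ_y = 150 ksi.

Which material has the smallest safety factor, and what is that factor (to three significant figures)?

Converting E to GPa, α to ×10⁻⁶/K, σ_y to MPa, then σ and n for each:
  nickel superalloy: E = 212.0, α = 12.5, σ_y = 1069 → σ = 670 MPa, n = 1.60
  borosilicate glass: E = 64.77, α = 3.35, σ_y = 35.60 → σ = 54.9 MPa, n = 0.649
  molybdenum: E = 324.3, α = 5.18, σ_y = 421.0 → σ = 425 MPa, n = 0.990
  titanium alloy: E = 112.4, α = 8.93, σ_y = 1034 → σ = 254 MPa, n = 4.07
Borosilicate glass has the lowest safety factor, n = 0.649.

borosilicate glass, n = 0.649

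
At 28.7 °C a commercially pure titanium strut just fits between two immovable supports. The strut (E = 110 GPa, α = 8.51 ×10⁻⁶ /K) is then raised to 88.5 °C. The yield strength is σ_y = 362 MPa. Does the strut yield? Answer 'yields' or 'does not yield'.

ΔT = 59.80 K. Constrained thermal stress σ = E·α·ΔT = 110.0×10³ MPa × 8.51×10⁻⁶ × 59.80 = 56.0 MPa (compressive).
Compare to σ_y = 362 MPa: σ < σ_y, so it does not yield.

does not yield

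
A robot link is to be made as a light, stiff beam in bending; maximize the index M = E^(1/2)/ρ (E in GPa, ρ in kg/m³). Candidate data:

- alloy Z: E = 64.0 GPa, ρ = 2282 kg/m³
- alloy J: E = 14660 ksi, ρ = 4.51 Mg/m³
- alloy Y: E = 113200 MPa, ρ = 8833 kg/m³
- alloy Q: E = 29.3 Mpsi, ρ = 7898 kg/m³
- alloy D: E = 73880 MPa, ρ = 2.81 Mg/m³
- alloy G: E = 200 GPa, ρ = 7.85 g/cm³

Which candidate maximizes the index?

alloy Z

In SI units:
  alloy Z: E = 64.00 GPa, ρ = 2282 kg/m³
  alloy J: E = 101.1 GPa, ρ = 4510 kg/m³
  alloy Y: E = 113.2 GPa, ρ = 8833 kg/m³
  alloy Q: E = 202.0 GPa, ρ = 7898 kg/m³
  alloy D: E = 73.88 GPa, ρ = 2810 kg/m³
  alloy G: E = 200.0 GPa, ρ = 7850 kg/m³
  alloy Z: M = 3.51×10⁻³
  alloy D: M = 3.06×10⁻³
  alloy J: M = 2.23×10⁻³
  alloy G: M = 1.80×10⁻³
  alloy Q: M = 1.80×10⁻³
  alloy Y: M = 1.20×10⁻³
Alloy Z has the largest M.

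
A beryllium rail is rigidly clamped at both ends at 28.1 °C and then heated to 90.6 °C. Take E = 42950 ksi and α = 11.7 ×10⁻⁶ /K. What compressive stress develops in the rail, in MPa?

217 MPa

E = 42950 ksi = 296.1 GPa.
ΔT = 62.50 K. Constrained thermal stress σ = E·α·ΔT = 296.1×10³ MPa × 11.7×10⁻⁶ × 62.50 = 217 MPa (compressive).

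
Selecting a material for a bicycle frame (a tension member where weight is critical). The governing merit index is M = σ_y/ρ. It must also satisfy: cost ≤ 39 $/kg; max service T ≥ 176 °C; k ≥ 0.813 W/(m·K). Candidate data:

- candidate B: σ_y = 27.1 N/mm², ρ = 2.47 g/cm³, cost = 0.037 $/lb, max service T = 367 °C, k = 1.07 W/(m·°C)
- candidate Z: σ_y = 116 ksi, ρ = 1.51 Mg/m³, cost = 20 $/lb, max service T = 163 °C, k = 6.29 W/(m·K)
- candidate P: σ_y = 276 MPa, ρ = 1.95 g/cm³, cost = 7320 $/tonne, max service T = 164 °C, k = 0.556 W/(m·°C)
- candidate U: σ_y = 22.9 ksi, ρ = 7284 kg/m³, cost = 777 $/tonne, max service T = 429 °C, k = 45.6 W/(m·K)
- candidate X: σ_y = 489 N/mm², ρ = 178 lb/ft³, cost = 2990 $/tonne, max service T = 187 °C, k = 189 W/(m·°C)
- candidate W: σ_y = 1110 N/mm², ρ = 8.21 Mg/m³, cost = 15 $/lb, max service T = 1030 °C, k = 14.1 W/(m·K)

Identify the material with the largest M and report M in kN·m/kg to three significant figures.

Screen on constraints: cost ≤ 39 $/kg; max service T ≥ 176 °C; k ≥ 0.813 W/(m·K). Survivors: candidate B, candidate U, candidate X, candidate W.
In SI units:
  candidate B: σ_y = 27.10 MPa, ρ = 2470 kg/m³
  candidate U: σ_y = 157.9 MPa, ρ = 7284 kg/m³
  candidate X: σ_y = 489.0 MPa, ρ = 2851 kg/m³
  candidate W: σ_y = 1110 MPa, ρ = 8210 kg/m³
  candidate X: M = 172 kN·m/kg
  candidate W: M = 135 kN·m/kg
  candidate U: M = 21.7 kN·m/kg
  candidate B: M = 11.0 kN·m/kg
The maximum is for candidate X.

candidate X, M = 172 kN·m/kg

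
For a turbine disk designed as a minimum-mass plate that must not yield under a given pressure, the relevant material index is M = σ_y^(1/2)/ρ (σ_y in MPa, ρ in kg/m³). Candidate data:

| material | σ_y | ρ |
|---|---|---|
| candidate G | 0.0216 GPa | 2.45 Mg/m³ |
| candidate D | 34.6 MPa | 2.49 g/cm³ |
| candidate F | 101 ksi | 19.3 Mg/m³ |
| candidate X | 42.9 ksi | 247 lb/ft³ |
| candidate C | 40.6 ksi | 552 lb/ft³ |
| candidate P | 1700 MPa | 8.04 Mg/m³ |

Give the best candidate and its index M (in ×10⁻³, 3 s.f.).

candidate P, M = 5.13×10⁻³

After converting to SI:
  candidate G: σ_y = 21.60 MPa, ρ = 2450 kg/m³
  candidate D: σ_y = 34.60 MPa, ρ = 2490 kg/m³
  candidate F: σ_y = 696.4 MPa, ρ = 19300 kg/m³
  candidate X: σ_y = 295.8 MPa, ρ = 3957 kg/m³
  candidate C: σ_y = 279.9 MPa, ρ = 8842 kg/m³
  candidate P: σ_y = 1700 MPa, ρ = 8040 kg/m³
  candidate P: M = 5.13×10⁻³
  candidate X: M = 4.35×10⁻³
  candidate D: M = 2.36×10⁻³
  candidate G: M = 1.90×10⁻³
  candidate C: M = 1.89×10⁻³
  candidate F: M = 1.37×10⁻³
The maximum is for candidate P.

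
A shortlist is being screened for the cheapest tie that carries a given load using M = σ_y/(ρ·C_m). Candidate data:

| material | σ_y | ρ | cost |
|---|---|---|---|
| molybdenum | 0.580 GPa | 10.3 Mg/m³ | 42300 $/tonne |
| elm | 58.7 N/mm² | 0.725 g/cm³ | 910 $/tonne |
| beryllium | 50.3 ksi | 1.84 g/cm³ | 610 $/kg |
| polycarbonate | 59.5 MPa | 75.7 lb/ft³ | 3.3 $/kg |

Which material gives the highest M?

elm

Putting every candidate on a common basis:
  molybdenum: σ_y = 580.0 MPa, ρ = 10300 kg/m³, cost = 42.30 $/kg
  elm: σ_y = 58.70 MPa, ρ = 725.0 kg/m³, cost = 0.9100 $/kg
  beryllium: σ_y = 346.8 MPa, ρ = 1840 kg/m³, cost = 610.0 $/kg
  polycarbonate: σ_y = 59.50 MPa, ρ = 1213 kg/m³, cost = 3.300 $/kg
  elm: M = 89.0 kN·m per $
  polycarbonate: M = 14.9 kN·m per $
  molybdenum: M = 1.33 kN·m per $
  beryllium: M = 0.309 kN·m per $
Highest index: elm.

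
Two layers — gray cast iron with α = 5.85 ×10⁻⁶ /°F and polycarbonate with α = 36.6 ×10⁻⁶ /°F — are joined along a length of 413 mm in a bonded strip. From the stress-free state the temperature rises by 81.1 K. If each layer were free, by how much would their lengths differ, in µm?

1850 µm

gray cast iron: α = 5.85×10⁻⁶/°F × 9/5 = 10.5×10⁻⁶/K.
polycarbonate: α = 36.6×10⁻⁶/°F × 9/5 = 65.9×10⁻⁶/K.
Δα = |10.5 − 65.9|×10⁻⁶/K = 55.3×10⁻⁶/K.
ΔL_mismatch = Δα·L·ΔT = 55.3×10⁻⁶ × 413.0 mm × 81.1 K = 1850 µm.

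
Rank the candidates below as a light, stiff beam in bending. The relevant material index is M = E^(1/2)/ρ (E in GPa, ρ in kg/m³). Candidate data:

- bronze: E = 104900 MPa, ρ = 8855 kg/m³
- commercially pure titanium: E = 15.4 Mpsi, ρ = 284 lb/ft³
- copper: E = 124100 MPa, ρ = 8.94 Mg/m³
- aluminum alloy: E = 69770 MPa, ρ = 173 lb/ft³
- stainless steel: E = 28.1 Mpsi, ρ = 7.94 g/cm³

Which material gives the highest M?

Convert each candidate to consistent units, then evaluate M:
  bronze: E = 104.9 GPa, ρ = 8855 kg/m³
  commercially pure titanium: E = 106.2 GPa, ρ = 4549 kg/m³
  copper: E = 124.1 GPa, ρ = 8940 kg/m³
  aluminum alloy: E = 69.77 GPa, ρ = 2771 kg/m³
  stainless steel: E = 193.7 GPa, ρ = 7940 kg/m³
  aluminum alloy: M = 3.01×10⁻³
  commercially pure titanium: M = 2.27×10⁻³
  stainless steel: M = 1.75×10⁻³
  copper: M = 1.25×10⁻³
  bronze: M = 1.16×10⁻³
Aluminum alloy has the largest M.

aluminum alloy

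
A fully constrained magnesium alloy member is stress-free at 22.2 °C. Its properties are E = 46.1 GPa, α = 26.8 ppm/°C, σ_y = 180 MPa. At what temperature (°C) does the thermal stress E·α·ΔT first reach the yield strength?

168 °C

E·α·ΔT = 180.0 MPa ⇒ ΔT = 180.0 / (46.10×10³ × 26.8×10⁻⁶) = 145.7 K.
T = 22.2 + 145.7 = 167.9 °C.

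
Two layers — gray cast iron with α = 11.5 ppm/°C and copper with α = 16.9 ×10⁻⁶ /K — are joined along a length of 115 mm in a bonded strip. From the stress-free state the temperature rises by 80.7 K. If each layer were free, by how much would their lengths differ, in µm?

50.1 µm

Δα = |11.5 − 16.9|×10⁻⁶/K = 5.40×10⁻⁶/K.
ΔL_mismatch = Δα·L·ΔT = 5.40×10⁻⁶ × 115.0 mm × 80.7 K = 50.1 µm.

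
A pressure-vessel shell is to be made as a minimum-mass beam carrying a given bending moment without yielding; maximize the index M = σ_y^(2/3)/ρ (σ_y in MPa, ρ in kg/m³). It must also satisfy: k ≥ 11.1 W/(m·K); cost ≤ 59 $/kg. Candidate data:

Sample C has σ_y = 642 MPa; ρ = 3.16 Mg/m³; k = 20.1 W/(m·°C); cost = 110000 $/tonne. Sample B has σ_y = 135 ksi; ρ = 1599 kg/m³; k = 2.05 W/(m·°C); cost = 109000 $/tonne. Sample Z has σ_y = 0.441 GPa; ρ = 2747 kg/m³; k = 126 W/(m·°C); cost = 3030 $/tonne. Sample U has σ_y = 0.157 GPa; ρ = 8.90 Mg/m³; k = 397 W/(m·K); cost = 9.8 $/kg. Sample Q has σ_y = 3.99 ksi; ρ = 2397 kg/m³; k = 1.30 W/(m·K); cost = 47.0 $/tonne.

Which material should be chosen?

sample Z

Screen on constraints: k ≥ 11.1 W/(m·K); cost ≤ 59 $/kg. Survivors: sample Z, sample U.
After converting to SI:
  sample Z: σ_y = 441.0 MPa, ρ = 2747 kg/m³
  sample U: σ_y = 157.0 MPa, ρ = 8900 kg/m³
  sample Z: M = 21.1×10⁻³
  sample U: M = 3.27×10⁻³
Sample Z has the largest M.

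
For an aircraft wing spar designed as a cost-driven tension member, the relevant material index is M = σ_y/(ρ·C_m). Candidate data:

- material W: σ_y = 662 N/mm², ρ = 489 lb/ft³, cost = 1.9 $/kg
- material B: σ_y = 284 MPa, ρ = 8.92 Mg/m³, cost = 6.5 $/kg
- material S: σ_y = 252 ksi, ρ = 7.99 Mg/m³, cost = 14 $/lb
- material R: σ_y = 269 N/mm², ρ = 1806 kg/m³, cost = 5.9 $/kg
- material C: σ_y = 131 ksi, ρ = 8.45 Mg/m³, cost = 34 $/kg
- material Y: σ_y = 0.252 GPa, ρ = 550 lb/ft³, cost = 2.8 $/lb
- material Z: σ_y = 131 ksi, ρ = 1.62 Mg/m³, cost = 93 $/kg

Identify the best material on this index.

Normalizing units and computing the index:
  material W: σ_y = 662.0 MPa, ρ = 7833 kg/m³, cost = 1.900 $/kg
  material B: σ_y = 284.0 MPa, ρ = 8920 kg/m³, cost = 6.500 $/kg
  material S: σ_y = 1737 MPa, ρ = 7990 kg/m³, cost = 30.86 $/kg
  material R: σ_y = 269.0 MPa, ρ = 1806 kg/m³, cost = 5.900 $/kg
  material C: σ_y = 903.2 MPa, ρ = 8450 kg/m³, cost = 34.00 $/kg
  material Y: σ_y = 252.0 MPa, ρ = 8810 kg/m³, cost = 6.173 $/kg
  material Z: σ_y = 903.2 MPa, ρ = 1620 kg/m³, cost = 93.00 $/kg
  material W: M = 44.5 kN·m per $
  material R: M = 25.2 kN·m per $
  material S: M = 7.05 kN·m per $
  material Z: M = 6.00 kN·m per $
  material B: M = 4.90 kN·m per $
  material Y: M = 4.63 kN·m per $
  material C: M = 3.14 kN·m per $
Material W ranks first.

material W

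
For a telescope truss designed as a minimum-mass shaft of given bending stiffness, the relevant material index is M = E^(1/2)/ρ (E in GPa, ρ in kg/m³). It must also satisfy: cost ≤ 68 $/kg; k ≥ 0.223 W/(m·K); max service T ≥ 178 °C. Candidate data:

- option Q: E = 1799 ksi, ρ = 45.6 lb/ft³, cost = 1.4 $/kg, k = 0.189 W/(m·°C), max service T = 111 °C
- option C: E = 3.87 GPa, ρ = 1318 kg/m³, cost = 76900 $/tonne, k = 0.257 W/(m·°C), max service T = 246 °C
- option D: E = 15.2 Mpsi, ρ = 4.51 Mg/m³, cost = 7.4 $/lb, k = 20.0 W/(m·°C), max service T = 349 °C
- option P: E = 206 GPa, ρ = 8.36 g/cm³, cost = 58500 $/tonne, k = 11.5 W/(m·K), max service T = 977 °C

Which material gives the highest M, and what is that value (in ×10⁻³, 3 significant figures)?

Screen on constraints: cost ≤ 68 $/kg; k ≥ 0.223 W/(m·K); max service T ≥ 178 °C. Survivors: option D, option P.
In SI units:
  option D: E = 104.8 GPa, ρ = 4510 kg/m³
  option P: E = 206.0 GPa, ρ = 8360 kg/m³
  option D: M = 2.27×10⁻³
  option P: M = 1.72×10⁻³
Highest index: option D.

option D, M = 2.27×10⁻³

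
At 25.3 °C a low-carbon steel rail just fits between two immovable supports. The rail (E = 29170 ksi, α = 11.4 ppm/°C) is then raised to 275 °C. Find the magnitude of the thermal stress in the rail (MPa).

E = 29170 ksi = 201.1 GPa.
ΔT = 249.7 K. Constrained thermal stress σ = E·α·ΔT = 201.1×10³ MPa × 11.4×10⁻⁶ × 249.7 = 573 MPa (compressive).

573 MPa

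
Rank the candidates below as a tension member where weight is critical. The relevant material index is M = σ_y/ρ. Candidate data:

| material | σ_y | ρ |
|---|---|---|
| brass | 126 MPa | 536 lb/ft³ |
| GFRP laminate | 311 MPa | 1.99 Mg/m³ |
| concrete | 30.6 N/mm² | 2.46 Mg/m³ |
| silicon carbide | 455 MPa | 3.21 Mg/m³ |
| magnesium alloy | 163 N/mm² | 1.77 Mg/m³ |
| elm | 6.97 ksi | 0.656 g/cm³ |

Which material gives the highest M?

GFRP laminate

Putting every candidate on a common basis:
  brass: σ_y = 126.0 MPa, ρ = 8586 kg/m³
  GFRP laminate: σ_y = 311.0 MPa, ρ = 1990 kg/m³
  concrete: σ_y = 30.60 MPa, ρ = 2460 kg/m³
  silicon carbide: σ_y = 455.0 MPa, ρ = 3210 kg/m³
  magnesium alloy: σ_y = 163.0 MPa, ρ = 1770 kg/m³
  elm: σ_y = 48.06 MPa, ρ = 656.0 kg/m³
  GFRP laminate: M = 156 kN·m/kg
  silicon carbide: M = 142 kN·m/kg
  magnesium alloy: M = 92.1 kN·m/kg
  elm: M = 73.3 kN·m/kg
  brass: M = 14.7 kN·m/kg
  concrete: M = 12.4 kN·m/kg
Highest index: GFRP laminate.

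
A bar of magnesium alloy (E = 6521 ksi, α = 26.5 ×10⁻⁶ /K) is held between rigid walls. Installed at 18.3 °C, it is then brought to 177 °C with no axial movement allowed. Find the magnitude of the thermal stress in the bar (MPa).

189 MPa

E = 6521 ksi = 44.96 GPa.
ΔT = 158.7 K. Constrained thermal stress σ = E·α·ΔT = 44.96×10³ MPa × 26.5×10⁻⁶ × 158.7 = 189 MPa (compressive).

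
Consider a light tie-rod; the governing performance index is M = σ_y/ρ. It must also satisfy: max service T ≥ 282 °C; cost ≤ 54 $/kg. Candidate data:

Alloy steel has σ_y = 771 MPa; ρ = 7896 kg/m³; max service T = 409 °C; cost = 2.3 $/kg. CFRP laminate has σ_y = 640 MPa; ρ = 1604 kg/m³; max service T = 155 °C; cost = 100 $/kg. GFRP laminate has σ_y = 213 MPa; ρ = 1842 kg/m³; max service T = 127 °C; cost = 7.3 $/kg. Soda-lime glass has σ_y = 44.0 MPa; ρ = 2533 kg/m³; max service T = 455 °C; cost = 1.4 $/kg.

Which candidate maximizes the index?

Screen on constraints: max service T ≥ 282 °C; cost ≤ 54 $/kg. Survivors: alloy steel, soda-lime glass.
Per-candidate index values:
  alloy steel: M = 97.6 kN·m/kg
  soda-lime glass: M = 17.4 kN·m/kg
The maximum is for alloy steel.

alloy steel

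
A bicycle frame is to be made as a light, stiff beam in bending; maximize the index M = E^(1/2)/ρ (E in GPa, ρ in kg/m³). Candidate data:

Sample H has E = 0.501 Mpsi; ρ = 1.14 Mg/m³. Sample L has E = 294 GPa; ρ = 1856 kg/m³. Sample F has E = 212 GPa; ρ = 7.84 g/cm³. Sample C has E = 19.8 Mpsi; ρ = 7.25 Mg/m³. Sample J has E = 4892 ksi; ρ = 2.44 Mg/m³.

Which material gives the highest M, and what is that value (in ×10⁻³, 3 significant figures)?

sample L, M = 9.24×10⁻³

Normalizing units and computing the index:
  sample H: E = 3.454 GPa, ρ = 1140 kg/m³
  sample L: E = 294.0 GPa, ρ = 1856 kg/m³
  sample F: E = 212.0 GPa, ρ = 7840 kg/m³
  sample C: E = 136.5 GPa, ρ = 7250 kg/m³
  sample J: E = 33.73 GPa, ρ = 2440 kg/m³
  sample L: M = 9.24×10⁻³
  sample J: M = 2.38×10⁻³
  sample F: M = 1.86×10⁻³
  sample H: M = 1.63×10⁻³
  sample C: M = 1.61×10⁻³
The maximum is for sample L.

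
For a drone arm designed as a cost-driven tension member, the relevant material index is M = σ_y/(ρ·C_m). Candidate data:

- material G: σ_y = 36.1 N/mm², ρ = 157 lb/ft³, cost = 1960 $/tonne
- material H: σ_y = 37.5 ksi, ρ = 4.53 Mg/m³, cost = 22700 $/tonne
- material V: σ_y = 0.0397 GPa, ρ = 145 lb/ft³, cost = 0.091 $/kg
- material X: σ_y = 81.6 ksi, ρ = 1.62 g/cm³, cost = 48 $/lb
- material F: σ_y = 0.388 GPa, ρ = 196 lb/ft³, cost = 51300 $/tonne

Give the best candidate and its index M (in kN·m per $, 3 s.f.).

material V, M = 188 kN·m per $

Convert each candidate to consistent units, then evaluate M:
  material G: σ_y = 36.10 MPa, ρ = 2515 kg/m³, cost = 1.960 $/kg
  material H: σ_y = 258.6 MPa, ρ = 4530 kg/m³, cost = 22.70 $/kg
  material V: σ_y = 39.70 MPa, ρ = 2323 kg/m³, cost = 0.09100 $/kg
  material X: σ_y = 562.6 MPa, ρ = 1620 kg/m³, cost = 105.8 $/kg
  material F: σ_y = 388.0 MPa, ρ = 3140 kg/m³, cost = 51.30 $/kg
  material V: M = 188 kN·m per $
  material G: M = 7.32 kN·m per $
  material X: M = 3.28 kN·m per $
  material H: M = 2.51 kN·m per $
  material F: M = 2.41 kN·m per $
Material V ranks first.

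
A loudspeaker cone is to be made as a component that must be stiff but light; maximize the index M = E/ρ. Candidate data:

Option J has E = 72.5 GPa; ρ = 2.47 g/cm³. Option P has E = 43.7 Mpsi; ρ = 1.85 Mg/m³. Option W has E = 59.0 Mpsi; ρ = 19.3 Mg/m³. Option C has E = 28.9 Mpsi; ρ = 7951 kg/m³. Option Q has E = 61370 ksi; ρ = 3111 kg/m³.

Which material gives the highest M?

Convert each candidate to consistent units, then evaluate M:
  option J: E = 72.50 GPa, ρ = 2470 kg/m³
  option P: E = 301.3 GPa, ρ = 1850 kg/m³
  option W: E = 406.8 GPa, ρ = 19300 kg/m³
  option C: E = 199.3 GPa, ρ = 7951 kg/m³
  option Q: E = 423.1 GPa, ρ = 3111 kg/m³
  option P: M = 163 MN·m/kg
  option Q: M = 136 MN·m/kg
  option J: M = 29.4 MN·m/kg
  option C: M = 25.1 MN·m/kg
  option W: M = 21.1 MN·m/kg
Option P has the largest M.

option P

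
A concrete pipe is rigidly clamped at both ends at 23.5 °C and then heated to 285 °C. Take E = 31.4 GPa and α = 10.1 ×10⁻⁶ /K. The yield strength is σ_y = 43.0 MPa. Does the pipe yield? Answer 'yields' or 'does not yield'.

ΔT = 261.5 K. Constrained thermal stress σ = E·α·ΔT = 31.40×10³ MPa × 10.1×10⁻⁶ × 261.5 = 82.9 MPa (compressive).
Compare to σ_y = 43.0 MPa: σ ≥ σ_y, so it yields.

yields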